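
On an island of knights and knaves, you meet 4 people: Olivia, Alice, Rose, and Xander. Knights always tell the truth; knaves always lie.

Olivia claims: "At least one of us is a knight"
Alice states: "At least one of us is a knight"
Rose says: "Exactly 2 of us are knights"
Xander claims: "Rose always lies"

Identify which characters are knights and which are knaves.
Olivia is a knight.
Alice is a knight.
Rose is a knave.
Xander is a knight.

Verification:
- Olivia (knight) says "At least one of us is a knight" - this is TRUE because Olivia, Alice, and Xander are knights.
- Alice (knight) says "At least one of us is a knight" - this is TRUE because Olivia, Alice, and Xander are knights.
- Rose (knave) says "Exactly 2 of us are knights" - this is FALSE (a lie) because there are 3 knights.
- Xander (knight) says "Rose always lies" - this is TRUE because Rose is a knave.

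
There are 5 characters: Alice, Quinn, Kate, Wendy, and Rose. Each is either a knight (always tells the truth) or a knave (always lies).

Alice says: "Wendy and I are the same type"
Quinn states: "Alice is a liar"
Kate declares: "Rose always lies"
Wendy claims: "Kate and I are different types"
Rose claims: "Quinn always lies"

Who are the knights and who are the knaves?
Alice is a knight.
Quinn is a knave.
Kate is a knave.
Wendy is a knight.
Rose is a knight.

Verification:
- Alice (knight) says "Wendy and I are the same type" - this is TRUE because Alice is a knight and Wendy is a knight.
- Quinn (knave) says "Alice is a liar" - this is FALSE (a lie) because Alice is a knight.
- Kate (knave) says "Rose always lies" - this is FALSE (a lie) because Rose is a knight.
- Wendy (knight) says "Kate and I are different types" - this is TRUE because Wendy is a knight and Kate is a knave.
- Rose (knight) says "Quinn always lies" - this is TRUE because Quinn is a knave.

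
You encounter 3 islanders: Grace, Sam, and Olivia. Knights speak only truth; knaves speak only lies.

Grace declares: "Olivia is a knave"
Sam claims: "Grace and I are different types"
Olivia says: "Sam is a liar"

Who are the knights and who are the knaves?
Grace is a knave.
Sam is a knave.
Olivia is a knight.

Verification:
- Grace (knave) says "Olivia is a knave" - this is FALSE (a lie) because Olivia is a knight.
- Sam (knave) says "Grace and I are different types" - this is FALSE (a lie) because Sam is a knave and Grace is a knave.
- Olivia (knight) says "Sam is a liar" - this is TRUE because Sam is a knave.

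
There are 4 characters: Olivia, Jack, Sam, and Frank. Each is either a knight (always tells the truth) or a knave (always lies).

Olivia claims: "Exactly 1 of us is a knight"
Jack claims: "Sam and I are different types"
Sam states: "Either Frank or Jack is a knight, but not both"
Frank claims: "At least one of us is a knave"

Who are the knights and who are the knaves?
Olivia is a knave.
Jack is a knight.
Sam is a knave.
Frank is a knight.

Verification:
- Olivia (knave) says "Exactly 1 of us is a knight" - this is FALSE (a lie) because there are 2 knights.
- Jack (knight) says "Sam and I are different types" - this is TRUE because Jack is a knight and Sam is a knave.
- Sam (knave) says "Either Frank or Jack is a knight, but not both" - this is FALSE (a lie) because Frank is a knight and Jack is a knight.
- Frank (knight) says "At least one of us is a knave" - this is TRUE because Olivia and Sam are knaves.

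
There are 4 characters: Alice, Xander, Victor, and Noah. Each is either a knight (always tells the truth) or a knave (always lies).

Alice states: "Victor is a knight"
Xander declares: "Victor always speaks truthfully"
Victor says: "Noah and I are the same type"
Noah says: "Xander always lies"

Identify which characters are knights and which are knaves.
Alice is a knave.
Xander is a knave.
Victor is a knave.
Noah is a knight.

Verification:
- Alice (knave) says "Victor is a knight" - this is FALSE (a lie) because Victor is a knave.
- Xander (knave) says "Victor always speaks truthfully" - this is FALSE (a lie) because Victor is a knave.
- Victor (knave) says "Noah and I are the same type" - this is FALSE (a lie) because Victor is a knave and Noah is a knight.
- Noah (knight) says "Xander always lies" - this is TRUE because Xander is a knave.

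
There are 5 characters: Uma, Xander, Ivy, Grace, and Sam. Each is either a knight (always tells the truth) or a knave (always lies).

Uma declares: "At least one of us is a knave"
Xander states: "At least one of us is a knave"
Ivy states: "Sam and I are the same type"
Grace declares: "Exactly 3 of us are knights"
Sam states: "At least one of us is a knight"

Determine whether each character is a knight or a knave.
Uma is a knight.
Xander is a knight.
Ivy is a knight.
Grace is a knave.
Sam is a knight.

Verification:
- Uma (knight) says "At least one of us is a knave" - this is TRUE because Grace is a knave.
- Xander (knight) says "At least one of us is a knave" - this is TRUE because Grace is a knave.
- Ivy (knight) says "Sam and I are the same type" - this is TRUE because Ivy is a knight and Sam is a knight.
- Grace (knave) says "Exactly 3 of us are knights" - this is FALSE (a lie) because there are 4 knights.
- Sam (knight) says "At least one of us is a knight" - this is TRUE because Uma, Xander, Ivy, and Sam are knights.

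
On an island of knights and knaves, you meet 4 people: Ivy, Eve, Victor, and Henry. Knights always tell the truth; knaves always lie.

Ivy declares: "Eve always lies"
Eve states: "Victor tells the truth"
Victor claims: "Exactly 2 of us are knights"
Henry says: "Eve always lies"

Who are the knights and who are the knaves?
Ivy is a knave.
Eve is a knight.
Victor is a knight.
Henry is a knave.

Verification:
- Ivy (knave) says "Eve always lies" - this is FALSE (a lie) because Eve is a knight.
- Eve (knight) says "Victor tells the truth" - this is TRUE because Victor is a knight.
- Victor (knight) says "Exactly 2 of us are knights" - this is TRUE because there are 2 knights.
- Henry (knave) says "Eve always lies" - this is FALSE (a lie) because Eve is a knight.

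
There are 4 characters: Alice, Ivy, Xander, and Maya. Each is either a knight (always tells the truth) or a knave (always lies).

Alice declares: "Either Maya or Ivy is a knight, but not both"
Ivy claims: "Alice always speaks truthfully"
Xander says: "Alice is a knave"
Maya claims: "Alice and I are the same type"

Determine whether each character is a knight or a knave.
Alice is a knight.
Ivy is a knight.
Xander is a knave.
Maya is a knave.

Verification:
- Alice (knight) says "Either Maya or Ivy is a knight, but not both" - this is TRUE because Maya is a knave and Ivy is a knight.
- Ivy (knight) says "Alice always speaks truthfully" - this is TRUE because Alice is a knight.
- Xander (knave) says "Alice is a knave" - this is FALSE (a lie) because Alice is a knight.
- Maya (knave) says "Alice and I are the same type" - this is FALSE (a lie) because Maya is a knave and Alice is a knight.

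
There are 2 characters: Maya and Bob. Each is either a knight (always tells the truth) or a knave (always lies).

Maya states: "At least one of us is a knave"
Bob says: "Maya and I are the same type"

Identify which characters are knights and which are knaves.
Maya is a knight.
Bob is a knave.

Verification:
- Maya (knight) says "At least one of us is a knave" - this is TRUE because Bob is a knave.
- Bob (knave) says "Maya and I are the same type" - this is FALSE (a lie) because Bob is a knave and Maya is a knight.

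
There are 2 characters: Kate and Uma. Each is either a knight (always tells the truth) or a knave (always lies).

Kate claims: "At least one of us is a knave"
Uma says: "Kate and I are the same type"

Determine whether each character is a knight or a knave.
Kate is a knight.
Uma is a knave.

Verification:
- Kate (knight) says "At least one of us is a knave" - this is TRUE because Uma is a knave.
- Uma (knave) says "Kate and I are the same type" - this is FALSE (a lie) because Uma is a knave and Kate is a knight.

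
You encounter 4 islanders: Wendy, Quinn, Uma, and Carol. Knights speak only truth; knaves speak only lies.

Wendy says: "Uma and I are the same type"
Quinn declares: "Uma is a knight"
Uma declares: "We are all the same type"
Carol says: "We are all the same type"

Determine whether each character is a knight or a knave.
Wendy is a knight.
Quinn is a knight.
Uma is a knight.
Carol is a knight.

Verification:
- Wendy (knight) says "Uma and I are the same type" - this is TRUE because Wendy is a knight and Uma is a knight.
- Quinn (knight) says "Uma is a knight" - this is TRUE because Uma is a knight.
- Uma (knight) says "We are all the same type" - this is TRUE because Wendy, Quinn, Uma, and Carol are knights.
- Carol (knight) says "We are all the same type" - this is TRUE because Wendy, Quinn, Uma, and Carol are knights.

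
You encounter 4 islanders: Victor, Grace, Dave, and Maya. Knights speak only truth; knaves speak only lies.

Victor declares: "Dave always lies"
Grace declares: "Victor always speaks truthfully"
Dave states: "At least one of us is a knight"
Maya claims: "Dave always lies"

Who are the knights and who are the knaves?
Victor is a knave.
Grace is a knave.
Dave is a knight.
Maya is a knave.

Verification:
- Victor (knave) says "Dave always lies" - this is FALSE (a lie) because Dave is a knight.
- Grace (knave) says "Victor always speaks truthfully" - this is FALSE (a lie) because Victor is a knave.
- Dave (knight) says "At least one of us is a knight" - this is TRUE because Dave is a knight.
- Maya (knave) says "Dave always lies" - this is FALSE (a lie) because Dave is a knight.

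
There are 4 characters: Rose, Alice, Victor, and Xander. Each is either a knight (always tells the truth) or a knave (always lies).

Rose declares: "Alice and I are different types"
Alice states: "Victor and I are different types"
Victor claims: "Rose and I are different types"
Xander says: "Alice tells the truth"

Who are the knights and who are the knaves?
Rose is a knave.
Alice is a knave.
Victor is a knave.
Xander is a knave.

Verification:
- Rose (knave) says "Alice and I are different types" - this is FALSE (a lie) because Rose is a knave and Alice is a knave.
- Alice (knave) says "Victor and I are different types" - this is FALSE (a lie) because Alice is a knave and Victor is a knave.
- Victor (knave) says "Rose and I are different types" - this is FALSE (a lie) because Victor is a knave and Rose is a knave.
- Xander (knave) says "Alice tells the truth" - this is FALSE (a lie) because Alice is a knave.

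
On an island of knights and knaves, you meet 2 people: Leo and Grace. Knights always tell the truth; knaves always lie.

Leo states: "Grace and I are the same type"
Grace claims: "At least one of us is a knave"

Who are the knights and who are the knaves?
Leo is a knave.
Grace is a knight.

Verification:
- Leo (knave) says "Grace and I are the same type" - this is FALSE (a lie) because Leo is a knave and Grace is a knight.
- Grace (knight) says "At least one of us is a knave" - this is TRUE because Leo is a knave.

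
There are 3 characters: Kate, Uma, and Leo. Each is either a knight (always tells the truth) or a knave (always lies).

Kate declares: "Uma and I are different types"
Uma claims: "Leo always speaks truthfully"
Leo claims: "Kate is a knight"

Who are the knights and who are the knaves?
Kate is a knave.
Uma is a knave.
Leo is a knave.

Verification:
- Kate (knave) says "Uma and I are different types" - this is FALSE (a lie) because Kate is a knave and Uma is a knave.
- Uma (knave) says "Leo always speaks truthfully" - this is FALSE (a lie) because Leo is a knave.
- Leo (knave) says "Kate is a knight" - this is FALSE (a lie) because Kate is a knave.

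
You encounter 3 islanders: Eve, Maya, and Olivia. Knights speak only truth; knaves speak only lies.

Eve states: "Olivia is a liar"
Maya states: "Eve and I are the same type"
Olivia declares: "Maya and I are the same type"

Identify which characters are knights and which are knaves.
Eve is a knight.
Maya is a knight.
Olivia is a knave.

Verification:
- Eve (knight) says "Olivia is a liar" - this is TRUE because Olivia is a knave.
- Maya (knight) says "Eve and I are the same type" - this is TRUE because Maya is a knight and Eve is a knight.
- Olivia (knave) says "Maya and I are the same type" - this is FALSE (a lie) because Olivia is a knave and Maya is a knight.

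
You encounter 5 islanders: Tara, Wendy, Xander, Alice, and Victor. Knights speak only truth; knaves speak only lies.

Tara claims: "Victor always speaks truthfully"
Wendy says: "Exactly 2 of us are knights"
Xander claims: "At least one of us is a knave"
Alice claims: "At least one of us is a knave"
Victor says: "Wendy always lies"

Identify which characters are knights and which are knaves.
Tara is a knight.
Wendy is a knave.
Xander is a knight.
Alice is a knight.
Victor is a knight.

Verification:
- Tara (knight) says "Victor always speaks truthfully" - this is TRUE because Victor is a knight.
- Wendy (knave) says "Exactly 2 of us are knights" - this is FALSE (a lie) because there are 4 knights.
- Xander (knight) says "At least one of us is a knave" - this is TRUE because Wendy is a knave.
- Alice (knight) says "At least one of us is a knave" - this is TRUE because Wendy is a knave.
- Victor (knight) says "Wendy always lies" - this is TRUE because Wendy is a knave.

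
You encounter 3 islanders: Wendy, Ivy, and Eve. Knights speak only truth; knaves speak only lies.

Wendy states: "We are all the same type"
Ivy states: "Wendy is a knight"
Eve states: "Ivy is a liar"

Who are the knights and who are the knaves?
Wendy is a knave.
Ivy is a knave.
Eve is a knight.

Verification:
- Wendy (knave) says "We are all the same type" - this is FALSE (a lie) because Eve is a knight and Wendy and Ivy are knaves.
- Ivy (knave) says "Wendy is a knight" - this is FALSE (a lie) because Wendy is a knave.
- Eve (knight) says "Ivy is a liar" - this is TRUE because Ivy is a knave.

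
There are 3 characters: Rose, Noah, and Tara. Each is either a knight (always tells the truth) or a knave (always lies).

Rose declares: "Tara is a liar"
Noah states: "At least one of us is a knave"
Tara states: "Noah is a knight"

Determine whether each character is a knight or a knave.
Rose is a knave.
Noah is a knight.
Tara is a knight.

Verification:
- Rose (knave) says "Tara is a liar" - this is FALSE (a lie) because Tara is a knight.
- Noah (knight) says "At least one of us is a knave" - this is TRUE because Rose is a knave.
- Tara (knight) says "Noah is a knight" - this is TRUE because Noah is a knight.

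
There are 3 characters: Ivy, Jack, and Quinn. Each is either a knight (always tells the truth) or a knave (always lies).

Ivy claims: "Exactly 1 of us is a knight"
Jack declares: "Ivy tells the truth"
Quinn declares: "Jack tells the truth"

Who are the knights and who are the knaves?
Ivy is a knave.
Jack is a knave.
Quinn is a knave.

Verification:
- Ivy (knave) says "Exactly 1 of us is a knight" - this is FALSE (a lie) because there are 0 knights.
- Jack (knave) says "Ivy tells the truth" - this is FALSE (a lie) because Ivy is a knave.
- Quinn (knave) says "Jack tells the truth" - this is FALSE (a lie) because Jack is a knave.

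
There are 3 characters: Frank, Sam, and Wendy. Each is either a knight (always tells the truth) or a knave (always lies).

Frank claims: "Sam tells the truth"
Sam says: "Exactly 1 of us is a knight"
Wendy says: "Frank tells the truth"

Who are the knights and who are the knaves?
Frank is a knave.
Sam is a knave.
Wendy is a knave.

Verification:
- Frank (knave) says "Sam tells the truth" - this is FALSE (a lie) because Sam is a knave.
- Sam (knave) says "Exactly 1 of us is a knight" - this is FALSE (a lie) because there are 0 knights.
- Wendy (knave) says "Frank tells the truth" - this is FALSE (a lie) because Frank is a knave.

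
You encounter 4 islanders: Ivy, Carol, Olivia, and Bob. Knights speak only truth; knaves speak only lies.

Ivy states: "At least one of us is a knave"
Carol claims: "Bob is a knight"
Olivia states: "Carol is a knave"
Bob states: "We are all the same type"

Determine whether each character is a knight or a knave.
Ivy is a knight.
Carol is a knave.
Olivia is a knight.
Bob is a knave.

Verification:
- Ivy (knight) says "At least one of us is a knave" - this is TRUE because Carol and Bob are knaves.
- Carol (knave) says "Bob is a knight" - this is FALSE (a lie) because Bob is a knave.
- Olivia (knight) says "Carol is a knave" - this is TRUE because Carol is a knave.
- Bob (knave) says "We are all the same type" - this is FALSE (a lie) because Ivy and Olivia are knights and Carol and Bob are knaves.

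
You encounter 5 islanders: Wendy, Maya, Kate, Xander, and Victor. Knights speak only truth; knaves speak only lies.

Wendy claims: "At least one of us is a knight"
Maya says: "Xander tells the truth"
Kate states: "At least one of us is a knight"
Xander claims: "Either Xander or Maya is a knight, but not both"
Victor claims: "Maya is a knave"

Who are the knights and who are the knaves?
Wendy is a knight.
Maya is a knave.
Kate is a knight.
Xander is a knave.
Victor is a knight.

Verification:
- Wendy (knight) says "At least one of us is a knight" - this is TRUE because Wendy, Kate, and Victor are knights.
- Maya (knave) says "Xander tells the truth" - this is FALSE (a lie) because Xander is a knave.
- Kate (knight) says "At least one of us is a knight" - this is TRUE because Wendy, Kate, and Victor are knights.
- Xander (knave) says "Either Xander or Maya is a knight, but not both" - this is FALSE (a lie) because Xander is a knave and Maya is a knave.
- Victor (knight) says "Maya is a knave" - this is TRUE because Maya is a knave.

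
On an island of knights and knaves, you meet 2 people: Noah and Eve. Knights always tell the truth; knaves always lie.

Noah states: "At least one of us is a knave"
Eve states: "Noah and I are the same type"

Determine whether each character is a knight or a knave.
Noah is a knight.
Eve is a knave.

Verification:
- Noah (knight) says "At least one of us is a knave" - this is TRUE because Eve is a knave.
- Eve (knave) says "Noah and I are the same type" - this is FALSE (a lie) because Eve is a knave and Noah is a knight.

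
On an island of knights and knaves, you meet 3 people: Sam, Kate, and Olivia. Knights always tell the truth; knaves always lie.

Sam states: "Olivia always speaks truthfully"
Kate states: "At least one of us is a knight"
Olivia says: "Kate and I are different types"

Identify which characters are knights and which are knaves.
Sam is a knave.
Kate is a knave.
Olivia is a knave.

Verification:
- Sam (knave) says "Olivia always speaks truthfully" - this is FALSE (a lie) because Olivia is a knave.
- Kate (knave) says "At least one of us is a knight" - this is FALSE (a lie) because no one is a knight.
- Olivia (knave) says "Kate and I are different types" - this is FALSE (a lie) because Olivia is a knave and Kate is a knave.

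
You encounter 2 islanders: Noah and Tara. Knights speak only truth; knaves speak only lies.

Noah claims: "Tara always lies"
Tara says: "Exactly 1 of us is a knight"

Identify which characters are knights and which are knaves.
Noah is a knave.
Tara is a knight.

Verification:
- Noah (knave) says "Tara always lies" - this is FALSE (a lie) because Tara is a knight.
- Tara (knight) says "Exactly 1 of us is a knight" - this is TRUE because there are 1 knights.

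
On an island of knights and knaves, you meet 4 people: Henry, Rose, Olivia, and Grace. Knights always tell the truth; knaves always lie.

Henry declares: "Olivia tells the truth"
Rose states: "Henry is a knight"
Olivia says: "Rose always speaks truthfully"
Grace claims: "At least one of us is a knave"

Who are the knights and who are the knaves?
Henry is a knave.
Rose is a knave.
Olivia is a knave.
Grace is a knight.

Verification:
- Henry (knave) says "Olivia tells the truth" - this is FALSE (a lie) because Olivia is a knave.
- Rose (knave) says "Henry is a knight" - this is FALSE (a lie) because Henry is a knave.
- Olivia (knave) says "Rose always speaks truthfully" - this is FALSE (a lie) because Rose is a knave.
- Grace (knight) says "At least one of us is a knave" - this is TRUE because Henry, Rose, and Olivia are knaves.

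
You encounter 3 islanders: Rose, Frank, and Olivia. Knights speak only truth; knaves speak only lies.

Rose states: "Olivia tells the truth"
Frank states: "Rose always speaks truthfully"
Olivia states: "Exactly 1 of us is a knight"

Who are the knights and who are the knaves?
Rose is a knave.
Frank is a knave.
Olivia is a knave.

Verification:
- Rose (knave) says "Olivia tells the truth" - this is FALSE (a lie) because Olivia is a knave.
- Frank (knave) says "Rose always speaks truthfully" - this is FALSE (a lie) because Rose is a knave.
- Olivia (knave) says "Exactly 1 of us is a knight" - this is FALSE (a lie) because there are 0 knights.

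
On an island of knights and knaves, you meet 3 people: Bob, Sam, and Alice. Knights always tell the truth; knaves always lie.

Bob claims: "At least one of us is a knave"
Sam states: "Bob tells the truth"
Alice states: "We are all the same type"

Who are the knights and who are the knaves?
Bob is a knight.
Sam is a knight.
Alice is a knave.

Verification:
- Bob (knight) says "At least one of us is a knave" - this is TRUE because Alice is a knave.
- Sam (knight) says "Bob tells the truth" - this is TRUE because Bob is a knight.
- Alice (knave) says "We are all the same type" - this is FALSE (a lie) because Bob and Sam are knights and Alice is a knave.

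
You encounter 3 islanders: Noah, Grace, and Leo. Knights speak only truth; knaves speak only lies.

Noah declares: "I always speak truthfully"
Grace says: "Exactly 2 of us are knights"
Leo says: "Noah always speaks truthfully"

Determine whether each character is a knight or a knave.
Noah is a knave.
Grace is a knave.
Leo is a knave.

Verification:
- Noah (knave) says "I always speak truthfully" - this is FALSE (a lie) because Noah is a knave.
- Grace (knave) says "Exactly 2 of us are knights" - this is FALSE (a lie) because there are 0 knights.
- Leo (knave) says "Noah always speaks truthfully" - this is FALSE (a lie) because Noah is a knave.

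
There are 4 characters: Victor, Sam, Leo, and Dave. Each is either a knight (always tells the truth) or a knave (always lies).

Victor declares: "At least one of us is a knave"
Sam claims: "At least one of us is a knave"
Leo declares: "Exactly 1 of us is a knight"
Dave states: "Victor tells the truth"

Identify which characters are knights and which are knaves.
Victor is a knight.
Sam is a knight.
Leo is a knave.
Dave is a knight.

Verification:
- Victor (knight) says "At least one of us is a knave" - this is TRUE because Leo is a knave.
- Sam (knight) says "At least one of us is a knave" - this is TRUE because Leo is a knave.
- Leo (knave) says "Exactly 1 of us is a knight" - this is FALSE (a lie) because there are 3 knights.
- Dave (knight) says "Victor tells the truth" - this is TRUE because Victor is a knight.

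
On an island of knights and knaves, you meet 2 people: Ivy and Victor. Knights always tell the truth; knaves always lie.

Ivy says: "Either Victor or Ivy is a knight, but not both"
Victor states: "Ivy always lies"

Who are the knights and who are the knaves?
Ivy is a knight.
Victor is a knave.

Verification:
- Ivy (knight) says "Either Victor or Ivy is a knight, but not both" - this is TRUE because Victor is a knave and Ivy is a knight.
- Victor (knave) says "Ivy always lies" - this is FALSE (a lie) because Ivy is a knight.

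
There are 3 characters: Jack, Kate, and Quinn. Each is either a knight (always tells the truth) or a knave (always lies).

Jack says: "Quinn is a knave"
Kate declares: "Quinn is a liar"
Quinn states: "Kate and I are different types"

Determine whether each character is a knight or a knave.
Jack is a knave.
Kate is a knave.
Quinn is a knight.

Verification:
- Jack (knave) says "Quinn is a knave" - this is FALSE (a lie) because Quinn is a knight.
- Kate (knave) says "Quinn is a liar" - this is FALSE (a lie) because Quinn is a knight.
- Quinn (knight) says "Kate and I are different types" - this is TRUE because Quinn is a knight and Kate is a knave.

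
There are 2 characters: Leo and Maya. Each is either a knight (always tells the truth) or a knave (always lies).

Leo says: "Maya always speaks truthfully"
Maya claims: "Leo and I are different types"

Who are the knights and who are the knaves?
Leo is a knave.
Maya is a knave.

Verification:
- Leo (knave) says "Maya always speaks truthfully" - this is FALSE (a lie) because Maya is a knave.
- Maya (knave) says "Leo and I are different types" - this is FALSE (a lie) because Maya is a knave and Leo is a knave.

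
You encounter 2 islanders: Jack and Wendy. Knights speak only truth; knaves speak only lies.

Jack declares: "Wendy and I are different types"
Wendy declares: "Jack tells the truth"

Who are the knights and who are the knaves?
Jack is a knave.
Wendy is a knave.

Verification:
- Jack (knave) says "Wendy and I are different types" - this is FALSE (a lie) because Jack is a knave and Wendy is a knave.
- Wendy (knave) says "Jack tells the truth" - this is FALSE (a lie) because Jack is a knave.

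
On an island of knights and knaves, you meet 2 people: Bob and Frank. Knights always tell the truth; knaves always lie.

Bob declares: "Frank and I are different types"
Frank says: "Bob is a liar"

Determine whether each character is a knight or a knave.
Bob is a knight.
Frank is a knave.

Verification:
- Bob (knight) says "Frank and I are different types" - this is TRUE because Bob is a knight and Frank is a knave.
- Frank (knave) says "Bob is a liar" - this is FALSE (a lie) because Bob is a knight.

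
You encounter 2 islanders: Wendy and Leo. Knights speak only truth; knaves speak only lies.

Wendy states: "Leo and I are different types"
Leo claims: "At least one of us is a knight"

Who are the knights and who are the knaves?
Wendy is a knave.
Leo is a knave.

Verification:
- Wendy (knave) says "Leo and I are different types" - this is FALSE (a lie) because Wendy is a knave and Leo is a knave.
- Leo (knave) says "At least one of us is a knight" - this is FALSE (a lie) because no one is a knight.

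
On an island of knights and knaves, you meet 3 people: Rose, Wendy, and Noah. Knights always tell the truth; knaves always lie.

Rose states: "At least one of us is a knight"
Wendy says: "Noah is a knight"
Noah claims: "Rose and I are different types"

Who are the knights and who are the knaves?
Rose is a knave.
Wendy is a knave.
Noah is a knave.

Verification:
- Rose (knave) says "At least one of us is a knight" - this is FALSE (a lie) because no one is a knight.
- Wendy (knave) says "Noah is a knight" - this is FALSE (a lie) because Noah is a knave.
- Noah (knave) says "Rose and I are different types" - this is FALSE (a lie) because Noah is a knave and Rose is a knave.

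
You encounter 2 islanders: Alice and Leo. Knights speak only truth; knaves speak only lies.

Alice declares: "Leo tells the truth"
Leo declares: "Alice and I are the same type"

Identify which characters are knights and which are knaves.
Alice is a knight.
Leo is a knight.

Verification:
- Alice (knight) says "Leo tells the truth" - this is TRUE because Leo is a knight.
- Leo (knight) says "Alice and I are the same type" - this is TRUE because Leo is a knight and Alice is a knight.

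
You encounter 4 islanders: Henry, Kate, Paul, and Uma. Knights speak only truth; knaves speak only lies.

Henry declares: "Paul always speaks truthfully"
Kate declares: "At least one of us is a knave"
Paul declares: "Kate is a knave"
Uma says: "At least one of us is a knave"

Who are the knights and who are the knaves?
Henry is a knave.
Kate is a knight.
Paul is a knave.
Uma is a knight.

Verification:
- Henry (knave) says "Paul always speaks truthfully" - this is FALSE (a lie) because Paul is a knave.
- Kate (knight) says "At least one of us is a knave" - this is TRUE because Henry and Paul are knaves.
- Paul (knave) says "Kate is a knave" - this is FALSE (a lie) because Kate is a knight.
- Uma (knight) says "At least one of us is a knave" - this is TRUE because Henry and Paul are knaves.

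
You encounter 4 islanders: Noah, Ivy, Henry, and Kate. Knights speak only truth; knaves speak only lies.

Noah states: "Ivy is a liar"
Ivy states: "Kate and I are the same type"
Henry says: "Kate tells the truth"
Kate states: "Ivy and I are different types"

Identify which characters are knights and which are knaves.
Noah is a knight.
Ivy is a knave.
Henry is a knight.
Kate is a knight.

Verification:
- Noah (knight) says "Ivy is a liar" - this is TRUE because Ivy is a knave.
- Ivy (knave) says "Kate and I are the same type" - this is FALSE (a lie) because Ivy is a knave and Kate is a knight.
- Henry (knight) says "Kate tells the truth" - this is TRUE because Kate is a knight.
- Kate (knight) says "Ivy and I are different types" - this is TRUE because Kate is a knight and Ivy is a knave.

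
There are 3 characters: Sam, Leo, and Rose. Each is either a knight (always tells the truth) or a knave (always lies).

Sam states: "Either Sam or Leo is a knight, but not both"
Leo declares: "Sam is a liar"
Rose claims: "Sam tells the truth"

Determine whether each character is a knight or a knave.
Sam is a knight.
Leo is a knave.
Rose is a knight.

Verification:
- Sam (knight) says "Either Sam or Leo is a knight, but not both" - this is TRUE because Sam is a knight and Leo is a knave.
- Leo (knave) says "Sam is a liar" - this is FALSE (a lie) because Sam is a knight.
- Rose (knight) says "Sam tells the truth" - this is TRUE because Sam is a knight.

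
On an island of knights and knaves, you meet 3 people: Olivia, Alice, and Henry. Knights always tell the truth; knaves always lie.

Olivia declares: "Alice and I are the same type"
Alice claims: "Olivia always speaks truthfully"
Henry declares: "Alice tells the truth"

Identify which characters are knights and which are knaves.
Olivia is a knight.
Alice is a knight.
Henry is a knight.

Verification:
- Olivia (knight) says "Alice and I are the same type" - this is TRUE because Olivia is a knight and Alice is a knight.
- Alice (knight) says "Olivia always speaks truthfully" - this is TRUE because Olivia is a knight.
- Henry (knight) says "Alice tells the truth" - this is TRUE because Alice is a knight.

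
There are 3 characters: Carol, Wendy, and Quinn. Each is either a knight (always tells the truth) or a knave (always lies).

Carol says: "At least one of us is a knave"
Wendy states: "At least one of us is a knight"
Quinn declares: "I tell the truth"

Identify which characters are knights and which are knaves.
Carol is a knight.
Wendy is a knight.
Quinn is a knave.

Verification:
- Carol (knight) says "At least one of us is a knave" - this is TRUE because Quinn is a knave.
- Wendy (knight) says "At least one of us is a knight" - this is TRUE because Carol and Wendy are knights.
- Quinn (knave) says "I tell the truth" - this is FALSE (a lie) because Quinn is a knave.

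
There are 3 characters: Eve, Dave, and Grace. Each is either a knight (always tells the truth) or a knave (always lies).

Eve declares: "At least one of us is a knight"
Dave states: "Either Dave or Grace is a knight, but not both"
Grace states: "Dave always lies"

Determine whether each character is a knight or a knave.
Eve is a knight.
Dave is a knight.
Grace is a knave.

Verification:
- Eve (knight) says "At least one of us is a knight" - this is TRUE because Eve and Dave are knights.
- Dave (knight) says "Either Dave or Grace is a knight, but not both" - this is TRUE because Dave is a knight and Grace is a knave.
- Grace (knave) says "Dave always lies" - this is FALSE (a lie) because Dave is a knight.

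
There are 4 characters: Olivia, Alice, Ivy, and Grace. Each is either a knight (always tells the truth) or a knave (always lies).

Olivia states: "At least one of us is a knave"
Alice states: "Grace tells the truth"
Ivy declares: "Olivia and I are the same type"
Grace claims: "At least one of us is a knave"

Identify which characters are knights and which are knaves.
Olivia is a knight.
Alice is a knight.
Ivy is a knave.
Grace is a knight.

Verification:
- Olivia (knight) says "At least one of us is a knave" - this is TRUE because Ivy is a knave.
- Alice (knight) says "Grace tells the truth" - this is TRUE because Grace is a knight.
- Ivy (knave) says "Olivia and I are the same type" - this is FALSE (a lie) because Ivy is a knave and Olivia is a knight.
- Grace (knight) says "At least one of us is a knave" - this is TRUE because Ivy is a knave.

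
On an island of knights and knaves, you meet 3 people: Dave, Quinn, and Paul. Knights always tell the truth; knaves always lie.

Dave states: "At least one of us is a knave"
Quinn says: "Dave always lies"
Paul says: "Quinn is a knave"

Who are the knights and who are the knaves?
Dave is a knight.
Quinn is a knave.
Paul is a knight.

Verification:
- Dave (knight) says "At least one of us is a knave" - this is TRUE because Quinn is a knave.
- Quinn (knave) says "Dave always lies" - this is FALSE (a lie) because Dave is a knight.
- Paul (knight) says "Quinn is a knave" - this is TRUE because Quinn is a knave.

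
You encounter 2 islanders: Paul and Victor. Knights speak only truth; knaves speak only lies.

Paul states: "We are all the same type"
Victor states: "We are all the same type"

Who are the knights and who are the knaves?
Paul is a knight.
Victor is a knight.

Verification:
- Paul (knight) says "We are all the same type" - this is TRUE because Paul and Victor are knights.
- Victor (knight) says "We are all the same type" - this is TRUE because Paul and Victor are knights.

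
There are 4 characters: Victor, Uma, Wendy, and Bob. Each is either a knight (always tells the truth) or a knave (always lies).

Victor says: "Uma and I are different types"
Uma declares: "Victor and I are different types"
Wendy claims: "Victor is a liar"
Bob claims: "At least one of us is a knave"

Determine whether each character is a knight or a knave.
Victor is a knave.
Uma is a knave.
Wendy is a knight.
Bob is a knight.

Verification:
- Victor (knave) says "Uma and I are different types" - this is FALSE (a lie) because Victor is a knave and Uma is a knave.
- Uma (knave) says "Victor and I are different types" - this is FALSE (a lie) because Uma is a knave and Victor is a knave.
- Wendy (knight) says "Victor is a liar" - this is TRUE because Victor is a knave.
- Bob (knight) says "At least one of us is a knave" - this is TRUE because Victor and Uma are knaves.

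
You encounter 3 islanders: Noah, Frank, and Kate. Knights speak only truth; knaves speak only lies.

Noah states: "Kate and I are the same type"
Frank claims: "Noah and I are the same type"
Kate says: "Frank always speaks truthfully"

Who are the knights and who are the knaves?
Noah is a knight.
Frank is a knight.
Kate is a knight.

Verification:
- Noah (knight) says "Kate and I are the same type" - this is TRUE because Noah is a knight and Kate is a knight.
- Frank (knight) says "Noah and I are the same type" - this is TRUE because Frank is a knight and Noah is a knight.
- Kate (knight) says "Frank always speaks truthfully" - this is TRUE because Frank is a knight.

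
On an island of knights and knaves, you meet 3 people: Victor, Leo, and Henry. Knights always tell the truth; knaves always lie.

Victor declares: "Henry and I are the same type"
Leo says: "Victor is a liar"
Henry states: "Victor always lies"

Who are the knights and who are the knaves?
Victor is a knave.
Leo is a knight.
Henry is a knight.

Verification:
- Victor (knave) says "Henry and I are the same type" - this is FALSE (a lie) because Victor is a knave and Henry is a knight.
- Leo (knight) says "Victor is a liar" - this is TRUE because Victor is a knave.
- Henry (knight) says "Victor always lies" - this is TRUE because Victor is a knave.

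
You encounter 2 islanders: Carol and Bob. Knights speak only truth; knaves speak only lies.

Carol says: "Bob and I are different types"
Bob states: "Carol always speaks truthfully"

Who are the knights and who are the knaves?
Carol is a knave.
Bob is a knave.

Verification:
- Carol (knave) says "Bob and I are different types" - this is FALSE (a lie) because Carol is a knave and Bob is a knave.
- Bob (knave) says "Carol always speaks truthfully" - this is FALSE (a lie) because Carol is a knave.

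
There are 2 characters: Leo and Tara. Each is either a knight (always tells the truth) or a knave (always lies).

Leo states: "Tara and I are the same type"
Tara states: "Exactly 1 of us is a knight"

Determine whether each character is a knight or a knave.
Leo is a knave.
Tara is a knight.

Verification:
- Leo (knave) says "Tara and I are the same type" - this is FALSE (a lie) because Leo is a knave and Tara is a knight.
- Tara (knight) says "Exactly 1 of us is a knight" - this is TRUE because there are 1 knights.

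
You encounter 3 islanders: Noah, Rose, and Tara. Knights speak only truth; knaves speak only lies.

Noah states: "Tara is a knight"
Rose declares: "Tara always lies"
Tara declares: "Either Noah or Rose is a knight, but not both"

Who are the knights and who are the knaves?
Noah is a knight.
Rose is a knave.
Tara is a knight.

Verification:
- Noah (knight) says "Tara is a knight" - this is TRUE because Tara is a knight.
- Rose (knave) says "Tara always lies" - this is FALSE (a lie) because Tara is a knight.
- Tara (knight) says "Either Noah or Rose is a knight, but not both" - this is TRUE because Noah is a knight and Rose is a knave.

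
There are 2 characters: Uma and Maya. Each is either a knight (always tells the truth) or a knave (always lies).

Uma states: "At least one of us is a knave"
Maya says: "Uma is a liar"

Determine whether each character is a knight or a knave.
Uma is a knight.
Maya is a knave.

Verification:
- Uma (knight) says "At least one of us is a knave" - this is TRUE because Maya is a knave.
- Maya (knave) says "Uma is a liar" - this is FALSE (a lie) because Uma is a knight.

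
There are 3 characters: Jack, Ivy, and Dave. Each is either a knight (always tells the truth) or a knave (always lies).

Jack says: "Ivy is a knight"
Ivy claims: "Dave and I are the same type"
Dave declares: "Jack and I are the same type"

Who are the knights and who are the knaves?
Jack is a knight.
Ivy is a knight.
Dave is a knight.

Verification:
- Jack (knight) says "Ivy is a knight" - this is TRUE because Ivy is a knight.
- Ivy (knight) says "Dave and I are the same type" - this is TRUE because Ivy is a knight and Dave is a knight.
- Dave (knight) says "Jack and I are the same type" - this is TRUE because Dave is a knight and Jack is a knight.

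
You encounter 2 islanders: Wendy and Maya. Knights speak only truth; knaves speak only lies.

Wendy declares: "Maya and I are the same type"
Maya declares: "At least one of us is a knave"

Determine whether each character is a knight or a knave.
Wendy is a knave.
Maya is a knight.

Verification:
- Wendy (knave) says "Maya and I are the same type" - this is FALSE (a lie) because Wendy is a knave and Maya is a knight.
- Maya (knight) says "At least one of us is a knave" - this is TRUE because Wendy is a knave.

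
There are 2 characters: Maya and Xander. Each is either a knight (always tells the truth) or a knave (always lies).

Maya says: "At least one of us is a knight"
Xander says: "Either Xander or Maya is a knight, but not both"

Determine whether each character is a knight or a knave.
Maya is a knave.
Xander is a knave.

Verification:
- Maya (knave) says "At least one of us is a knight" - this is FALSE (a lie) because no one is a knight.
- Xander (knave) says "Either Xander or Maya is a knight, but not both" - this is FALSE (a lie) because Xander is a knave and Maya is a knave.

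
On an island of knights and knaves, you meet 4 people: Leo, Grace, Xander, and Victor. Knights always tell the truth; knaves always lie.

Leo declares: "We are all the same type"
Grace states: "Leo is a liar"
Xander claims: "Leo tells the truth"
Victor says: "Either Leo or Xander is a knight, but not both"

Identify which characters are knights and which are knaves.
Leo is a knave.
Grace is a knight.
Xander is a knave.
Victor is a knave.

Verification:
- Leo (knave) says "We are all the same type" - this is FALSE (a lie) because Grace is a knight and Leo, Xander, and Victor are knaves.
- Grace (knight) says "Leo is a liar" - this is TRUE because Leo is a knave.
- Xander (knave) says "Leo tells the truth" - this is FALSE (a lie) because Leo is a knave.
- Victor (knave) says "Either Leo or Xander is a knight, but not both" - this is FALSE (a lie) because Leo is a knave and Xander is a knave.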